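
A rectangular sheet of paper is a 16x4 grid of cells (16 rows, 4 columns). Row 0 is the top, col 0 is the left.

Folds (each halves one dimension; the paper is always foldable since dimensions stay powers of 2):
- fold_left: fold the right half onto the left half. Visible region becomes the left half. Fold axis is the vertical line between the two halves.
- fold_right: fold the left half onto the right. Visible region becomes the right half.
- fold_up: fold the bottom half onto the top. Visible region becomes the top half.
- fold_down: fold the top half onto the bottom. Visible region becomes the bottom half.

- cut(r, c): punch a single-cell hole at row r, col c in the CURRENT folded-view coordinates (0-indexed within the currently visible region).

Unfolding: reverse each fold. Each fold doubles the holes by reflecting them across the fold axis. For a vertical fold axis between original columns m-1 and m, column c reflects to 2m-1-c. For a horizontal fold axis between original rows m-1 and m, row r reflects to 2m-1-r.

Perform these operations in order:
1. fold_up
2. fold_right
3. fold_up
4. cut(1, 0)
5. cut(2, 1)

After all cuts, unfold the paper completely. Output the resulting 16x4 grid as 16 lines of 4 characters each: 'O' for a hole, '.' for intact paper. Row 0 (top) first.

Op 1 fold_up: fold axis h@8; visible region now rows[0,8) x cols[0,4) = 8x4
Op 2 fold_right: fold axis v@2; visible region now rows[0,8) x cols[2,4) = 8x2
Op 3 fold_up: fold axis h@4; visible region now rows[0,4) x cols[2,4) = 4x2
Op 4 cut(1, 0): punch at orig (1,2); cuts so far [(1, 2)]; region rows[0,4) x cols[2,4) = 4x2
Op 5 cut(2, 1): punch at orig (2,3); cuts so far [(1, 2), (2, 3)]; region rows[0,4) x cols[2,4) = 4x2
Unfold 1 (reflect across h@4): 4 holes -> [(1, 2), (2, 3), (5, 3), (6, 2)]
Unfold 2 (reflect across v@2): 8 holes -> [(1, 1), (1, 2), (2, 0), (2, 3), (5, 0), (5, 3), (6, 1), (6, 2)]
Unfold 3 (reflect across h@8): 16 holes -> [(1, 1), (1, 2), (2, 0), (2, 3), (5, 0), (5, 3), (6, 1), (6, 2), (9, 1), (9, 2), (10, 0), (10, 3), (13, 0), (13, 3), (14, 1), (14, 2)]

Answer: ....
.OO.
O..O
....
....
O..O
.OO.
....
....
.OO.
O..O
....
....
O..O
.OO.
....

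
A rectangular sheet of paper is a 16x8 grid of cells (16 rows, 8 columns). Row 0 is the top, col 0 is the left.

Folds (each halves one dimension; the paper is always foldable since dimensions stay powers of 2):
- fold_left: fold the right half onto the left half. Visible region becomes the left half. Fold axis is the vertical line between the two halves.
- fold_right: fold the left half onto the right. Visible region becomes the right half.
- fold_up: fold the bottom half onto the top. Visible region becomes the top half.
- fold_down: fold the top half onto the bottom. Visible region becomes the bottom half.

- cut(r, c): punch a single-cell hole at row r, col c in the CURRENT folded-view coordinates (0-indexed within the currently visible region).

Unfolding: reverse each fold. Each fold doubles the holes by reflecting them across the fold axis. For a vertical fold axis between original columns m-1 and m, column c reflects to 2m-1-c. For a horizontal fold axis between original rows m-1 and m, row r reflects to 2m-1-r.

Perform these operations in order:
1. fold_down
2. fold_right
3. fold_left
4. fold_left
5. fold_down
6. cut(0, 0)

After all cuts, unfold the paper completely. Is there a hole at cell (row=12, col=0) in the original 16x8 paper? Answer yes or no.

Op 1 fold_down: fold axis h@8; visible region now rows[8,16) x cols[0,8) = 8x8
Op 2 fold_right: fold axis v@4; visible region now rows[8,16) x cols[4,8) = 8x4
Op 3 fold_left: fold axis v@6; visible region now rows[8,16) x cols[4,6) = 8x2
Op 4 fold_left: fold axis v@5; visible region now rows[8,16) x cols[4,5) = 8x1
Op 5 fold_down: fold axis h@12; visible region now rows[12,16) x cols[4,5) = 4x1
Op 6 cut(0, 0): punch at orig (12,4); cuts so far [(12, 4)]; region rows[12,16) x cols[4,5) = 4x1
Unfold 1 (reflect across h@12): 2 holes -> [(11, 4), (12, 4)]
Unfold 2 (reflect across v@5): 4 holes -> [(11, 4), (11, 5), (12, 4), (12, 5)]
Unfold 3 (reflect across v@6): 8 holes -> [(11, 4), (11, 5), (11, 6), (11, 7), (12, 4), (12, 5), (12, 6), (12, 7)]
Unfold 4 (reflect across v@4): 16 holes -> [(11, 0), (11, 1), (11, 2), (11, 3), (11, 4), (11, 5), (11, 6), (11, 7), (12, 0), (12, 1), (12, 2), (12, 3), (12, 4), (12, 5), (12, 6), (12, 7)]
Unfold 5 (reflect across h@8): 32 holes -> [(3, 0), (3, 1), (3, 2), (3, 3), (3, 4), (3, 5), (3, 6), (3, 7), (4, 0), (4, 1), (4, 2), (4, 3), (4, 4), (4, 5), (4, 6), (4, 7), (11, 0), (11, 1), (11, 2), (11, 3), (11, 4), (11, 5), (11, 6), (11, 7), (12, 0), (12, 1), (12, 2), (12, 3), (12, 4), (12, 5), (12, 6), (12, 7)]
Holes: [(3, 0), (3, 1), (3, 2), (3, 3), (3, 4), (3, 5), (3, 6), (3, 7), (4, 0), (4, 1), (4, 2), (4, 3), (4, 4), (4, 5), (4, 6), (4, 7), (11, 0), (11, 1), (11, 2), (11, 3), (11, 4), (11, 5), (11, 6), (11, 7), (12, 0), (12, 1), (12, 2), (12, 3), (12, 4), (12, 5), (12, 6), (12, 7)]

Answer: yes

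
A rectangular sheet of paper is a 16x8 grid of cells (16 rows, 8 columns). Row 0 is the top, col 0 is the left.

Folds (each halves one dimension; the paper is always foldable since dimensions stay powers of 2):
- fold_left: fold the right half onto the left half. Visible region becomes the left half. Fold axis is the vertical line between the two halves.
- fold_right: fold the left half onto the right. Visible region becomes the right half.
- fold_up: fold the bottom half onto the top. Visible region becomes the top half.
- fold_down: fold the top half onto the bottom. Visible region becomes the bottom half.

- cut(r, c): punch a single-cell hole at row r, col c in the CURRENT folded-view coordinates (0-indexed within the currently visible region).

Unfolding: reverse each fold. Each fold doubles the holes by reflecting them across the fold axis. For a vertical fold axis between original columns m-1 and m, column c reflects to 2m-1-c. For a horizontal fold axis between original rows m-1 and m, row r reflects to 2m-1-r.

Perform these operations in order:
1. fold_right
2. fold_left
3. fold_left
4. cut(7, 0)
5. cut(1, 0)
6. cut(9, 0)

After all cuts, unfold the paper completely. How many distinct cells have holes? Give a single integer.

Op 1 fold_right: fold axis v@4; visible region now rows[0,16) x cols[4,8) = 16x4
Op 2 fold_left: fold axis v@6; visible region now rows[0,16) x cols[4,6) = 16x2
Op 3 fold_left: fold axis v@5; visible region now rows[0,16) x cols[4,5) = 16x1
Op 4 cut(7, 0): punch at orig (7,4); cuts so far [(7, 4)]; region rows[0,16) x cols[4,5) = 16x1
Op 5 cut(1, 0): punch at orig (1,4); cuts so far [(1, 4), (7, 4)]; region rows[0,16) x cols[4,5) = 16x1
Op 6 cut(9, 0): punch at orig (9,4); cuts so far [(1, 4), (7, 4), (9, 4)]; region rows[0,16) x cols[4,5) = 16x1
Unfold 1 (reflect across v@5): 6 holes -> [(1, 4), (1, 5), (7, 4), (7, 5), (9, 4), (9, 5)]
Unfold 2 (reflect across v@6): 12 holes -> [(1, 4), (1, 5), (1, 6), (1, 7), (7, 4), (7, 5), (7, 6), (7, 7), (9, 4), (9, 5), (9, 6), (9, 7)]
Unfold 3 (reflect across v@4): 24 holes -> [(1, 0), (1, 1), (1, 2), (1, 3), (1, 4), (1, 5), (1, 6), (1, 7), (7, 0), (7, 1), (7, 2), (7, 3), (7, 4), (7, 5), (7, 6), (7, 7), (9, 0), (9, 1), (9, 2), (9, 3), (9, 4), (9, 5), (9, 6), (9, 7)]

Answer: 24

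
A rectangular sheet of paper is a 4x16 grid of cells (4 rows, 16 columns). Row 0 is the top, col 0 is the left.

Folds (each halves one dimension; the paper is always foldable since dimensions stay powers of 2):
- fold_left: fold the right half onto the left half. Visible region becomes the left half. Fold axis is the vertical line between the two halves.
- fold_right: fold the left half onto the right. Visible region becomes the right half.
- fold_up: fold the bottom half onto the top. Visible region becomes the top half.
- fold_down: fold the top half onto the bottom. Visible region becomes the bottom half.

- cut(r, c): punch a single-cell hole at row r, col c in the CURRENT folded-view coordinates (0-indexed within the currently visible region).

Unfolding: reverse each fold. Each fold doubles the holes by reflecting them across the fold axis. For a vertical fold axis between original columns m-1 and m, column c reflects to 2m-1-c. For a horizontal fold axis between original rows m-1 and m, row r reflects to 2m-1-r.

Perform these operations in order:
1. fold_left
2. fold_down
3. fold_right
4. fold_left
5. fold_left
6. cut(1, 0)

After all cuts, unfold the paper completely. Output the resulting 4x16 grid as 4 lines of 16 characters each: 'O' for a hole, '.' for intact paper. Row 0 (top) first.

Answer: OOOOOOOOOOOOOOOO
................
................
OOOOOOOOOOOOOOOO

Derivation:
Op 1 fold_left: fold axis v@8; visible region now rows[0,4) x cols[0,8) = 4x8
Op 2 fold_down: fold axis h@2; visible region now rows[2,4) x cols[0,8) = 2x8
Op 3 fold_right: fold axis v@4; visible region now rows[2,4) x cols[4,8) = 2x4
Op 4 fold_left: fold axis v@6; visible region now rows[2,4) x cols[4,6) = 2x2
Op 5 fold_left: fold axis v@5; visible region now rows[2,4) x cols[4,5) = 2x1
Op 6 cut(1, 0): punch at orig (3,4); cuts so far [(3, 4)]; region rows[2,4) x cols[4,5) = 2x1
Unfold 1 (reflect across v@5): 2 holes -> [(3, 4), (3, 5)]
Unfold 2 (reflect across v@6): 4 holes -> [(3, 4), (3, 5), (3, 6), (3, 7)]
Unfold 3 (reflect across v@4): 8 holes -> [(3, 0), (3, 1), (3, 2), (3, 3), (3, 4), (3, 5), (3, 6), (3, 7)]
Unfold 4 (reflect across h@2): 16 holes -> [(0, 0), (0, 1), (0, 2), (0, 3), (0, 4), (0, 5), (0, 6), (0, 7), (3, 0), (3, 1), (3, 2), (3, 3), (3, 4), (3, 5), (3, 6), (3, 7)]
Unfold 5 (reflect across v@8): 32 holes -> [(0, 0), (0, 1), (0, 2), (0, 3), (0, 4), (0, 5), (0, 6), (0, 7), (0, 8), (0, 9), (0, 10), (0, 11), (0, 12), (0, 13), (0, 14), (0, 15), (3, 0), (3, 1), (3, 2), (3, 3), (3, 4), (3, 5), (3, 6), (3, 7), (3, 8), (3, 9), (3, 10), (3, 11), (3, 12), (3, 13), (3, 14), (3, 15)]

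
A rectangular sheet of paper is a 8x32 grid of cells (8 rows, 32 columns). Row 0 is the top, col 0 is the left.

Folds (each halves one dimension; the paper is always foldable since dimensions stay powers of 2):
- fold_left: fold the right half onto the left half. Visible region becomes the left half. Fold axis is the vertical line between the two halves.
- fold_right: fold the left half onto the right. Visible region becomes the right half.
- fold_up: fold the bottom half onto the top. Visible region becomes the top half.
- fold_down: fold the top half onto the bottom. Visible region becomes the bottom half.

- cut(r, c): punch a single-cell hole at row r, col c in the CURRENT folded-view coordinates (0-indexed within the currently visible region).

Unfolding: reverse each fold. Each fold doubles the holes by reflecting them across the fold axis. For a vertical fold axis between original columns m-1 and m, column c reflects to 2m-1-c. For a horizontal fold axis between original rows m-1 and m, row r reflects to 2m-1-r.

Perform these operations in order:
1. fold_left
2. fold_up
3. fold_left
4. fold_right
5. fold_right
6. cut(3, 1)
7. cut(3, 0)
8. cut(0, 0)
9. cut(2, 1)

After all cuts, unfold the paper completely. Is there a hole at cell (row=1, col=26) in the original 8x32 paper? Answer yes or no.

Op 1 fold_left: fold axis v@16; visible region now rows[0,8) x cols[0,16) = 8x16
Op 2 fold_up: fold axis h@4; visible region now rows[0,4) x cols[0,16) = 4x16
Op 3 fold_left: fold axis v@8; visible region now rows[0,4) x cols[0,8) = 4x8
Op 4 fold_right: fold axis v@4; visible region now rows[0,4) x cols[4,8) = 4x4
Op 5 fold_right: fold axis v@6; visible region now rows[0,4) x cols[6,8) = 4x2
Op 6 cut(3, 1): punch at orig (3,7); cuts so far [(3, 7)]; region rows[0,4) x cols[6,8) = 4x2
Op 7 cut(3, 0): punch at orig (3,6); cuts so far [(3, 6), (3, 7)]; region rows[0,4) x cols[6,8) = 4x2
Op 8 cut(0, 0): punch at orig (0,6); cuts so far [(0, 6), (3, 6), (3, 7)]; region rows[0,4) x cols[6,8) = 4x2
Op 9 cut(2, 1): punch at orig (2,7); cuts so far [(0, 6), (2, 7), (3, 6), (3, 7)]; region rows[0,4) x cols[6,8) = 4x2
Unfold 1 (reflect across v@6): 8 holes -> [(0, 5), (0, 6), (2, 4), (2, 7), (3, 4), (3, 5), (3, 6), (3, 7)]
Unfold 2 (reflect across v@4): 16 holes -> [(0, 1), (0, 2), (0, 5), (0, 6), (2, 0), (2, 3), (2, 4), (2, 7), (3, 0), (3, 1), (3, 2), (3, 3), (3, 4), (3, 5), (3, 6), (3, 7)]
Unfold 3 (reflect across v@8): 32 holes -> [(0, 1), (0, 2), (0, 5), (0, 6), (0, 9), (0, 10), (0, 13), (0, 14), (2, 0), (2, 3), (2, 4), (2, 7), (2, 8), (2, 11), (2, 12), (2, 15), (3, 0), (3, 1), (3, 2), (3, 3), (3, 4), (3, 5), (3, 6), (3, 7), (3, 8), (3, 9), (3, 10), (3, 11), (3, 12), (3, 13), (3, 14), (3, 15)]
Unfold 4 (reflect across h@4): 64 holes -> [(0, 1), (0, 2), (0, 5), (0, 6), (0, 9), (0, 10), (0, 13), (0, 14), (2, 0), (2, 3), (2, 4), (2, 7), (2, 8), (2, 11), (2, 12), (2, 15), (3, 0), (3, 1), (3, 2), (3, 3), (3, 4), (3, 5), (3, 6), (3, 7), (3, 8), (3, 9), (3, 10), (3, 11), (3, 12), (3, 13), (3, 14), (3, 15), (4, 0), (4, 1), (4, 2), (4, 3), (4, 4), (4, 5), (4, 6), (4, 7), (4, 8), (4, 9), (4, 10), (4, 11), (4, 12), (4, 13), (4, 14), (4, 15), (5, 0), (5, 3), (5, 4), (5, 7), (5, 8), (5, 11), (5, 12), (5, 15), (7, 1), (7, 2), (7, 5), (7, 6), (7, 9), (7, 10), (7, 13), (7, 14)]
Unfold 5 (reflect across v@16): 128 holes -> [(0, 1), (0, 2), (0, 5), (0, 6), (0, 9), (0, 10), (0, 13), (0, 14), (0, 17), (0, 18), (0, 21), (0, 22), (0, 25), (0, 26), (0, 29), (0, 30), (2, 0), (2, 3), (2, 4), (2, 7), (2, 8), (2, 11), (2, 12), (2, 15), (2, 16), (2, 19), (2, 20), (2, 23), (2, 24), (2, 27), (2, 28), (2, 31), (3, 0), (3, 1), (3, 2), (3, 3), (3, 4), (3, 5), (3, 6), (3, 7), (3, 8), (3, 9), (3, 10), (3, 11), (3, 12), (3, 13), (3, 14), (3, 15), (3, 16), (3, 17), (3, 18), (3, 19), (3, 20), (3, 21), (3, 22), (3, 23), (3, 24), (3, 25), (3, 26), (3, 27), (3, 28), (3, 29), (3, 30), (3, 31), (4, 0), (4, 1), (4, 2), (4, 3), (4, 4), (4, 5), (4, 6), (4, 7), (4, 8), (4, 9), (4, 10), (4, 11), (4, 12), (4, 13), (4, 14), (4, 15), (4, 16), (4, 17), (4, 18), (4, 19), (4, 20), (4, 21), (4, 22), (4, 23), (4, 24), (4, 25), (4, 26), (4, 27), (4, 28), (4, 29), (4, 30), (4, 31), (5, 0), (5, 3), (5, 4), (5, 7), (5, 8), (5, 11), (5, 12), (5, 15), (5, 16), (5, 19), (5, 20), (5, 23), (5, 24), (5, 27), (5, 28), (5, 31), (7, 1), (7, 2), (7, 5), (7, 6), (7, 9), (7, 10), (7, 13), (7, 14), (7, 17), (7, 18), (7, 21), (7, 22), (7, 25), (7, 26), (7, 29), (7, 30)]
Holes: [(0, 1), (0, 2), (0, 5), (0, 6), (0, 9), (0, 10), (0, 13), (0, 14), (0, 17), (0, 18), (0, 21), (0, 22), (0, 25), (0, 26), (0, 29), (0, 30), (2, 0), (2, 3), (2, 4), (2, 7), (2, 8), (2, 11), (2, 12), (2, 15), (2, 16), (2, 19), (2, 20), (2, 23), (2, 24), (2, 27), (2, 28), (2, 31), (3, 0), (3, 1), (3, 2), (3, 3), (3, 4), (3, 5), (3, 6), (3, 7), (3, 8), (3, 9), (3, 10), (3, 11), (3, 12), (3, 13), (3, 14), (3, 15), (3, 16), (3, 17), (3, 18), (3, 19), (3, 20), (3, 21), (3, 22), (3, 23), (3, 24), (3, 25), (3, 26), (3, 27), (3, 28), (3, 29), (3, 30), (3, 31), (4, 0), (4, 1), (4, 2), (4, 3), (4, 4), (4, 5), (4, 6), (4, 7), (4, 8), (4, 9), (4, 10), (4, 11), (4, 12), (4, 13), (4, 14), (4, 15), (4, 16), (4, 17), (4, 18), (4, 19), (4, 20), (4, 21), (4, 22), (4, 23), (4, 24), (4, 25), (4, 26), (4, 27), (4, 28), (4, 29), (4, 30), (4, 31), (5, 0), (5, 3), (5, 4), (5, 7), (5, 8), (5, 11), (5, 12), (5, 15), (5, 16), (5, 19), (5, 20), (5, 23), (5, 24), (5, 27), (5, 28), (5, 31), (7, 1), (7, 2), (7, 5), (7, 6), (7, 9), (7, 10), (7, 13), (7, 14), (7, 17), (7, 18), (7, 21), (7, 22), (7, 25), (7, 26), (7, 29), (7, 30)]

Answer: no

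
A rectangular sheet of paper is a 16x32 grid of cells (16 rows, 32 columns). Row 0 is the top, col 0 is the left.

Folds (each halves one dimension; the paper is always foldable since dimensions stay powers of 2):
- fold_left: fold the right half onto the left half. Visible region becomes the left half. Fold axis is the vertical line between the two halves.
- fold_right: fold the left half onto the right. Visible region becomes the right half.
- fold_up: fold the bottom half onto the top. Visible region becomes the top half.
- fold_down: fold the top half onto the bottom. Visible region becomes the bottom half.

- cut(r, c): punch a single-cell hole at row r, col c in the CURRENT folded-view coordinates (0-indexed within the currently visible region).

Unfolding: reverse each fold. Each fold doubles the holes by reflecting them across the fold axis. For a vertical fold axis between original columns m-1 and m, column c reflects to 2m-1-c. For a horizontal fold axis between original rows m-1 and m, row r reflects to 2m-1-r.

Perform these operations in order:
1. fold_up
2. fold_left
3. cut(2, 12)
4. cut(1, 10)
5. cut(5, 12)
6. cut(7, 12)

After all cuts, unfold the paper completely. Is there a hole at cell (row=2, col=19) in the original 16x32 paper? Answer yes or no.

Op 1 fold_up: fold axis h@8; visible region now rows[0,8) x cols[0,32) = 8x32
Op 2 fold_left: fold axis v@16; visible region now rows[0,8) x cols[0,16) = 8x16
Op 3 cut(2, 12): punch at orig (2,12); cuts so far [(2, 12)]; region rows[0,8) x cols[0,16) = 8x16
Op 4 cut(1, 10): punch at orig (1,10); cuts so far [(1, 10), (2, 12)]; region rows[0,8) x cols[0,16) = 8x16
Op 5 cut(5, 12): punch at orig (5,12); cuts so far [(1, 10), (2, 12), (5, 12)]; region rows[0,8) x cols[0,16) = 8x16
Op 6 cut(7, 12): punch at orig (7,12); cuts so far [(1, 10), (2, 12), (5, 12), (7, 12)]; region rows[0,8) x cols[0,16) = 8x16
Unfold 1 (reflect across v@16): 8 holes -> [(1, 10), (1, 21), (2, 12), (2, 19), (5, 12), (5, 19), (7, 12), (7, 19)]
Unfold 2 (reflect across h@8): 16 holes -> [(1, 10), (1, 21), (2, 12), (2, 19), (5, 12), (5, 19), (7, 12), (7, 19), (8, 12), (8, 19), (10, 12), (10, 19), (13, 12), (13, 19), (14, 10), (14, 21)]
Holes: [(1, 10), (1, 21), (2, 12), (2, 19), (5, 12), (5, 19), (7, 12), (7, 19), (8, 12), (8, 19), (10, 12), (10, 19), (13, 12), (13, 19), (14, 10), (14, 21)]

Answer: yes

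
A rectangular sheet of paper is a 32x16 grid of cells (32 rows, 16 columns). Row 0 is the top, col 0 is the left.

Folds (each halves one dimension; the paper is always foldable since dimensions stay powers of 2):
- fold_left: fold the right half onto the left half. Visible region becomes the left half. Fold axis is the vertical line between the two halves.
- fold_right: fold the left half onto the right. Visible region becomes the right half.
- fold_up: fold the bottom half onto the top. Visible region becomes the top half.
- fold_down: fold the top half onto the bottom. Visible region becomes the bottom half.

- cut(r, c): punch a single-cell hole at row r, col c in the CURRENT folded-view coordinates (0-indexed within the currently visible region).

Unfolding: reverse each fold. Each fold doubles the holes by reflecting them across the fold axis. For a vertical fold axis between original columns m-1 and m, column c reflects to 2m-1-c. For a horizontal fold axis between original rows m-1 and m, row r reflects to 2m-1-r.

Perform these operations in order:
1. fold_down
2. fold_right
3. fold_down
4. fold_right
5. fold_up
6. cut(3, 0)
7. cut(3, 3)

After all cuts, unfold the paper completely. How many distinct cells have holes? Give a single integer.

Answer: 64

Derivation:
Op 1 fold_down: fold axis h@16; visible region now rows[16,32) x cols[0,16) = 16x16
Op 2 fold_right: fold axis v@8; visible region now rows[16,32) x cols[8,16) = 16x8
Op 3 fold_down: fold axis h@24; visible region now rows[24,32) x cols[8,16) = 8x8
Op 4 fold_right: fold axis v@12; visible region now rows[24,32) x cols[12,16) = 8x4
Op 5 fold_up: fold axis h@28; visible region now rows[24,28) x cols[12,16) = 4x4
Op 6 cut(3, 0): punch at orig (27,12); cuts so far [(27, 12)]; region rows[24,28) x cols[12,16) = 4x4
Op 7 cut(3, 3): punch at orig (27,15); cuts so far [(27, 12), (27, 15)]; region rows[24,28) x cols[12,16) = 4x4
Unfold 1 (reflect across h@28): 4 holes -> [(27, 12), (27, 15), (28, 12), (28, 15)]
Unfold 2 (reflect across v@12): 8 holes -> [(27, 8), (27, 11), (27, 12), (27, 15), (28, 8), (28, 11), (28, 12), (28, 15)]
Unfold 3 (reflect across h@24): 16 holes -> [(19, 8), (19, 11), (19, 12), (19, 15), (20, 8), (20, 11), (20, 12), (20, 15), (27, 8), (27, 11), (27, 12), (27, 15), (28, 8), (28, 11), (28, 12), (28, 15)]
Unfold 4 (reflect across v@8): 32 holes -> [(19, 0), (19, 3), (19, 4), (19, 7), (19, 8), (19, 11), (19, 12), (19, 15), (20, 0), (20, 3), (20, 4), (20, 7), (20, 8), (20, 11), (20, 12), (20, 15), (27, 0), (27, 3), (27, 4), (27, 7), (27, 8), (27, 11), (27, 12), (27, 15), (28, 0), (28, 3), (28, 4), (28, 7), (28, 8), (28, 11), (28, 12), (28, 15)]
Unfold 5 (reflect across h@16): 64 holes -> [(3, 0), (3, 3), (3, 4), (3, 7), (3, 8), (3, 11), (3, 12), (3, 15), (4, 0), (4, 3), (4, 4), (4, 7), (4, 8), (4, 11), (4, 12), (4, 15), (11, 0), (11, 3), (11, 4), (11, 7), (11, 8), (11, 11), (11, 12), (11, 15), (12, 0), (12, 3), (12, 4), (12, 7), (12, 8), (12, 11), (12, 12), (12, 15), (19, 0), (19, 3), (19, 4), (19, 7), (19, 8), (19, 11), (19, 12), (19, 15), (20, 0), (20, 3), (20, 4), (20, 7), (20, 8), (20, 11), (20, 12), (20, 15), (27, 0), (27, 3), (27, 4), (27, 7), (27, 8), (27, 11), (27, 12), (27, 15), (28, 0), (28, 3), (28, 4), (28, 7), (28, 8), (28, 11), (28, 12), (28, 15)]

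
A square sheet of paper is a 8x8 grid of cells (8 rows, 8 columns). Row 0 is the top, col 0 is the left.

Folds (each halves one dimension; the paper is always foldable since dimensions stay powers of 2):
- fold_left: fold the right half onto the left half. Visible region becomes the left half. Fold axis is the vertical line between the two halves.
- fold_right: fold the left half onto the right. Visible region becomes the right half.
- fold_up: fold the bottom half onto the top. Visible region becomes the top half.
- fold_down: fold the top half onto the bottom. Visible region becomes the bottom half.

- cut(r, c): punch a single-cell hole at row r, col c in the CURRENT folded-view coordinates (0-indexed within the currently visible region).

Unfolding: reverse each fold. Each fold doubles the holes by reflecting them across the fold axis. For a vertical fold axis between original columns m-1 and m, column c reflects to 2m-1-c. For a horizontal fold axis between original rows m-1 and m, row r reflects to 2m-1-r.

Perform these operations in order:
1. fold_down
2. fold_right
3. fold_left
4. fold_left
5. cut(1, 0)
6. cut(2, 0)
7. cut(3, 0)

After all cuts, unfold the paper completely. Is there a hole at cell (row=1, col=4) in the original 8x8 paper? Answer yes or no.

Answer: yes

Derivation:
Op 1 fold_down: fold axis h@4; visible region now rows[4,8) x cols[0,8) = 4x8
Op 2 fold_right: fold axis v@4; visible region now rows[4,8) x cols[4,8) = 4x4
Op 3 fold_left: fold axis v@6; visible region now rows[4,8) x cols[4,6) = 4x2
Op 4 fold_left: fold axis v@5; visible region now rows[4,8) x cols[4,5) = 4x1
Op 5 cut(1, 0): punch at orig (5,4); cuts so far [(5, 4)]; region rows[4,8) x cols[4,5) = 4x1
Op 6 cut(2, 0): punch at orig (6,4); cuts so far [(5, 4), (6, 4)]; region rows[4,8) x cols[4,5) = 4x1
Op 7 cut(3, 0): punch at orig (7,4); cuts so far [(5, 4), (6, 4), (7, 4)]; region rows[4,8) x cols[4,5) = 4x1
Unfold 1 (reflect across v@5): 6 holes -> [(5, 4), (5, 5), (6, 4), (6, 5), (7, 4), (7, 5)]
Unfold 2 (reflect across v@6): 12 holes -> [(5, 4), (5, 5), (5, 6), (5, 7), (6, 4), (6, 5), (6, 6), (6, 7), (7, 4), (7, 5), (7, 6), (7, 7)]
Unfold 3 (reflect across v@4): 24 holes -> [(5, 0), (5, 1), (5, 2), (5, 3), (5, 4), (5, 5), (5, 6), (5, 7), (6, 0), (6, 1), (6, 2), (6, 3), (6, 4), (6, 5), (6, 6), (6, 7), (7, 0), (7, 1), (7, 2), (7, 3), (7, 4), (7, 5), (7, 6), (7, 7)]
Unfold 4 (reflect across h@4): 48 holes -> [(0, 0), (0, 1), (0, 2), (0, 3), (0, 4), (0, 5), (0, 6), (0, 7), (1, 0), (1, 1), (1, 2), (1, 3), (1, 4), (1, 5), (1, 6), (1, 7), (2, 0), (2, 1), (2, 2), (2, 3), (2, 4), (2, 5), (2, 6), (2, 7), (5, 0), (5, 1), (5, 2), (5, 3), (5, 4), (5, 5), (5, 6), (5, 7), (6, 0), (6, 1), (6, 2), (6, 3), (6, 4), (6, 5), (6, 6), (6, 7), (7, 0), (7, 1), (7, 2), (7, 3), (7, 4), (7, 5), (7, 6), (7, 7)]
Holes: [(0, 0), (0, 1), (0, 2), (0, 3), (0, 4), (0, 5), (0, 6), (0, 7), (1, 0), (1, 1), (1, 2), (1, 3), (1, 4), (1, 5), (1, 6), (1, 7), (2, 0), (2, 1), (2, 2), (2, 3), (2, 4), (2, 5), (2, 6), (2, 7), (5, 0), (5, 1), (5, 2), (5, 3), (5, 4), (5, 5), (5, 6), (5, 7), (6, 0), (6, 1), (6, 2), (6, 3), (6, 4), (6, 5), (6, 6), (6, 7), (7, 0), (7, 1), (7, 2), (7, 3), (7, 4), (7, 5), (7, 6), (7, 7)]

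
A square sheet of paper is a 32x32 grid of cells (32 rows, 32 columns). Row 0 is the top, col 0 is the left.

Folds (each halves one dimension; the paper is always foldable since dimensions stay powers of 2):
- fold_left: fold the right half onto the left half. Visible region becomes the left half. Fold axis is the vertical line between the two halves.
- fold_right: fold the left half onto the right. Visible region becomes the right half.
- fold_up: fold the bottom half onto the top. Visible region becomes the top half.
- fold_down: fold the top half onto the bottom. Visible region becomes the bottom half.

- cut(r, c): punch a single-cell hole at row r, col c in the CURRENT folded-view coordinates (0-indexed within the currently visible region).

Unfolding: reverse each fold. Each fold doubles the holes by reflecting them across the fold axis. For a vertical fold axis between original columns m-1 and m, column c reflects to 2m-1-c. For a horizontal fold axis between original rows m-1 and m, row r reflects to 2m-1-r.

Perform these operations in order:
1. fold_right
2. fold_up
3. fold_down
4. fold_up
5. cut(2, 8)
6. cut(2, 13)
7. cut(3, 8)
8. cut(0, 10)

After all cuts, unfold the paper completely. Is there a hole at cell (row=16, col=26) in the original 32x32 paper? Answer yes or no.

Answer: yes

Derivation:
Op 1 fold_right: fold axis v@16; visible region now rows[0,32) x cols[16,32) = 32x16
Op 2 fold_up: fold axis h@16; visible region now rows[0,16) x cols[16,32) = 16x16
Op 3 fold_down: fold axis h@8; visible region now rows[8,16) x cols[16,32) = 8x16
Op 4 fold_up: fold axis h@12; visible region now rows[8,12) x cols[16,32) = 4x16
Op 5 cut(2, 8): punch at orig (10,24); cuts so far [(10, 24)]; region rows[8,12) x cols[16,32) = 4x16
Op 6 cut(2, 13): punch at orig (10,29); cuts so far [(10, 24), (10, 29)]; region rows[8,12) x cols[16,32) = 4x16
Op 7 cut(3, 8): punch at orig (11,24); cuts so far [(10, 24), (10, 29), (11, 24)]; region rows[8,12) x cols[16,32) = 4x16
Op 8 cut(0, 10): punch at orig (8,26); cuts so far [(8, 26), (10, 24), (10, 29), (11, 24)]; region rows[8,12) x cols[16,32) = 4x16
Unfold 1 (reflect across h@12): 8 holes -> [(8, 26), (10, 24), (10, 29), (11, 24), (12, 24), (13, 24), (13, 29), (15, 26)]
Unfold 2 (reflect across h@8): 16 holes -> [(0, 26), (2, 24), (2, 29), (3, 24), (4, 24), (5, 24), (5, 29), (7, 26), (8, 26), (10, 24), (10, 29), (11, 24), (12, 24), (13, 24), (13, 29), (15, 26)]
Unfold 3 (reflect across h@16): 32 holes -> [(0, 26), (2, 24), (2, 29), (3, 24), (4, 24), (5, 24), (5, 29), (7, 26), (8, 26), (10, 24), (10, 29), (11, 24), (12, 24), (13, 24), (13, 29), (15, 26), (16, 26), (18, 24), (18, 29), (19, 24), (20, 24), (21, 24), (21, 29), (23, 26), (24, 26), (26, 24), (26, 29), (27, 24), (28, 24), (29, 24), (29, 29), (31, 26)]
Unfold 4 (reflect across v@16): 64 holes -> [(0, 5), (0, 26), (2, 2), (2, 7), (2, 24), (2, 29), (3, 7), (3, 24), (4, 7), (4, 24), (5, 2), (5, 7), (5, 24), (5, 29), (7, 5), (7, 26), (8, 5), (8, 26), (10, 2), (10, 7), (10, 24), (10, 29), (11, 7), (11, 24), (12, 7), (12, 24), (13, 2), (13, 7), (13, 24), (13, 29), (15, 5), (15, 26), (16, 5), (16, 26), (18, 2), (18, 7), (18, 24), (18, 29), (19, 7), (19, 24), (20, 7), (20, 24), (21, 2), (21, 7), (21, 24), (21, 29), (23, 5), (23, 26), (24, 5), (24, 26), (26, 2), (26, 7), (26, 24), (26, 29), (27, 7), (27, 24), (28, 7), (28, 24), (29, 2), (29, 7), (29, 24), (29, 29), (31, 5), (31, 26)]
Holes: [(0, 5), (0, 26), (2, 2), (2, 7), (2, 24), (2, 29), (3, 7), (3, 24), (4, 7), (4, 24), (5, 2), (5, 7), (5, 24), (5, 29), (7, 5), (7, 26), (8, 5), (8, 26), (10, 2), (10, 7), (10, 24), (10, 29), (11, 7), (11, 24), (12, 7), (12, 24), (13, 2), (13, 7), (13, 24), (13, 29), (15, 5), (15, 26), (16, 5), (16, 26), (18, 2), (18, 7), (18, 24), (18, 29), (19, 7), (19, 24), (20, 7), (20, 24), (21, 2), (21, 7), (21, 24), (21, 29), (23, 5), (23, 26), (24, 5), (24, 26), (26, 2), (26, 7), (26, 24), (26, 29), (27, 7), (27, 24), (28, 7), (28, 24), (29, 2), (29, 7), (29, 24), (29, 29), (31, 5), (31, 26)]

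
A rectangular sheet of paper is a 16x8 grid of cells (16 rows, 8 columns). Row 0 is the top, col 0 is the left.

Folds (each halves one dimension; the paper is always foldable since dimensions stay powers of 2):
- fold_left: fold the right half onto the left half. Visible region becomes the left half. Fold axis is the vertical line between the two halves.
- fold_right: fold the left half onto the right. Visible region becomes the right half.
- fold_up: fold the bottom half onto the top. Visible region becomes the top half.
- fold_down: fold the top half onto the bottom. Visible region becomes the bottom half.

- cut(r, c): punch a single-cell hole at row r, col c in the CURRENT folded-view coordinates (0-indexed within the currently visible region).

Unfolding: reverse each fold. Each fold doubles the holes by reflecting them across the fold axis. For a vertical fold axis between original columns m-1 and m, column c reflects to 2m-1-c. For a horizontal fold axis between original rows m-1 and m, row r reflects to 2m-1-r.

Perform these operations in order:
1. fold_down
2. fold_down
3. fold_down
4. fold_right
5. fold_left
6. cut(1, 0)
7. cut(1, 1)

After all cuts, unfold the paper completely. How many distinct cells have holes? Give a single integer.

Answer: 64

Derivation:
Op 1 fold_down: fold axis h@8; visible region now rows[8,16) x cols[0,8) = 8x8
Op 2 fold_down: fold axis h@12; visible region now rows[12,16) x cols[0,8) = 4x8
Op 3 fold_down: fold axis h@14; visible region now rows[14,16) x cols[0,8) = 2x8
Op 4 fold_right: fold axis v@4; visible region now rows[14,16) x cols[4,8) = 2x4
Op 5 fold_left: fold axis v@6; visible region now rows[14,16) x cols[4,6) = 2x2
Op 6 cut(1, 0): punch at orig (15,4); cuts so far [(15, 4)]; region rows[14,16) x cols[4,6) = 2x2
Op 7 cut(1, 1): punch at orig (15,5); cuts so far [(15, 4), (15, 5)]; region rows[14,16) x cols[4,6) = 2x2
Unfold 1 (reflect across v@6): 4 holes -> [(15, 4), (15, 5), (15, 6), (15, 7)]
Unfold 2 (reflect across v@4): 8 holes -> [(15, 0), (15, 1), (15, 2), (15, 3), (15, 4), (15, 5), (15, 6), (15, 7)]
Unfold 3 (reflect across h@14): 16 holes -> [(12, 0), (12, 1), (12, 2), (12, 3), (12, 4), (12, 5), (12, 6), (12, 7), (15, 0), (15, 1), (15, 2), (15, 3), (15, 4), (15, 5), (15, 6), (15, 7)]
Unfold 4 (reflect across h@12): 32 holes -> [(8, 0), (8, 1), (8, 2), (8, 3), (8, 4), (8, 5), (8, 6), (8, 7), (11, 0), (11, 1), (11, 2), (11, 3), (11, 4), (11, 5), (11, 6), (11, 7), (12, 0), (12, 1), (12, 2), (12, 3), (12, 4), (12, 5), (12, 6), (12, 7), (15, 0), (15, 1), (15, 2), (15, 3), (15, 4), (15, 5), (15, 6), (15, 7)]
Unfold 5 (reflect across h@8): 64 holes -> [(0, 0), (0, 1), (0, 2), (0, 3), (0, 4), (0, 5), (0, 6), (0, 7), (3, 0), (3, 1), (3, 2), (3, 3), (3, 4), (3, 5), (3, 6), (3, 7), (4, 0), (4, 1), (4, 2), (4, 3), (4, 4), (4, 5), (4, 6), (4, 7), (7, 0), (7, 1), (7, 2), (7, 3), (7, 4), (7, 5), (7, 6), (7, 7), (8, 0), (8, 1), (8, 2), (8, 3), (8, 4), (8, 5), (8, 6), (8, 7), (11, 0), (11, 1), (11, 2), (11, 3), (11, 4), (11, 5), (11, 6), (11, 7), (12, 0), (12, 1), (12, 2), (12, 3), (12, 4), (12, 5), (12, 6), (12, 7), (15, 0), (15, 1), (15, 2), (15, 3), (15, 4), (15, 5), (15, 6), (15, 7)]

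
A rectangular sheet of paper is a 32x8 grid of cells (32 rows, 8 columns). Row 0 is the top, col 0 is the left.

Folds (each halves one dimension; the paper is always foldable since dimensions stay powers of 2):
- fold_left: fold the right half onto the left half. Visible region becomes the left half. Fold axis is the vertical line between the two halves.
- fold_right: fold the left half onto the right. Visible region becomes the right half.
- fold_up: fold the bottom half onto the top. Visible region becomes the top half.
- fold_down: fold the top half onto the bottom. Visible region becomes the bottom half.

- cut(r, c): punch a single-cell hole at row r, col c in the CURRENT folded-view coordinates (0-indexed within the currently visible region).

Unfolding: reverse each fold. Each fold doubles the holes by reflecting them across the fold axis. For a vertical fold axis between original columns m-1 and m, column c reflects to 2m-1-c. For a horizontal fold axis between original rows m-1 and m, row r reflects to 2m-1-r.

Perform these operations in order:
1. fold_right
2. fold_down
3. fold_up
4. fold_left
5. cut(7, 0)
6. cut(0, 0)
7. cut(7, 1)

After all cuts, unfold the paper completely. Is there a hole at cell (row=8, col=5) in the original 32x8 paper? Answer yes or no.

Op 1 fold_right: fold axis v@4; visible region now rows[0,32) x cols[4,8) = 32x4
Op 2 fold_down: fold axis h@16; visible region now rows[16,32) x cols[4,8) = 16x4
Op 3 fold_up: fold axis h@24; visible region now rows[16,24) x cols[4,8) = 8x4
Op 4 fold_left: fold axis v@6; visible region now rows[16,24) x cols[4,6) = 8x2
Op 5 cut(7, 0): punch at orig (23,4); cuts so far [(23, 4)]; region rows[16,24) x cols[4,6) = 8x2
Op 6 cut(0, 0): punch at orig (16,4); cuts so far [(16, 4), (23, 4)]; region rows[16,24) x cols[4,6) = 8x2
Op 7 cut(7, 1): punch at orig (23,5); cuts so far [(16, 4), (23, 4), (23, 5)]; region rows[16,24) x cols[4,6) = 8x2
Unfold 1 (reflect across v@6): 6 holes -> [(16, 4), (16, 7), (23, 4), (23, 5), (23, 6), (23, 7)]
Unfold 2 (reflect across h@24): 12 holes -> [(16, 4), (16, 7), (23, 4), (23, 5), (23, 6), (23, 7), (24, 4), (24, 5), (24, 6), (24, 7), (31, 4), (31, 7)]
Unfold 3 (reflect across h@16): 24 holes -> [(0, 4), (0, 7), (7, 4), (7, 5), (7, 6), (7, 7), (8, 4), (8, 5), (8, 6), (8, 7), (15, 4), (15, 7), (16, 4), (16, 7), (23, 4), (23, 5), (23, 6), (23, 7), (24, 4), (24, 5), (24, 6), (24, 7), (31, 4), (31, 7)]
Unfold 4 (reflect across v@4): 48 holes -> [(0, 0), (0, 3), (0, 4), (0, 7), (7, 0), (7, 1), (7, 2), (7, 3), (7, 4), (7, 5), (7, 6), (7, 7), (8, 0), (8, 1), (8, 2), (8, 3), (8, 4), (8, 5), (8, 6), (8, 7), (15, 0), (15, 3), (15, 4), (15, 7), (16, 0), (16, 3), (16, 4), (16, 7), (23, 0), (23, 1), (23, 2), (23, 3), (23, 4), (23, 5), (23, 6), (23, 7), (24, 0), (24, 1), (24, 2), (24, 3), (24, 4), (24, 5), (24, 6), (24, 7), (31, 0), (31, 3), (31, 4), (31, 7)]
Holes: [(0, 0), (0, 3), (0, 4), (0, 7), (7, 0), (7, 1), (7, 2), (7, 3), (7, 4), (7, 5), (7, 6), (7, 7), (8, 0), (8, 1), (8, 2), (8, 3), (8, 4), (8, 5), (8, 6), (8, 7), (15, 0), (15, 3), (15, 4), (15, 7), (16, 0), (16, 3), (16, 4), (16, 7), (23, 0), (23, 1), (23, 2), (23, 3), (23, 4), (23, 5), (23, 6), (23, 7), (24, 0), (24, 1), (24, 2), (24, 3), (24, 4), (24, 5), (24, 6), (24, 7), (31, 0), (31, 3), (31, 4), (31, 7)]

Answer: yes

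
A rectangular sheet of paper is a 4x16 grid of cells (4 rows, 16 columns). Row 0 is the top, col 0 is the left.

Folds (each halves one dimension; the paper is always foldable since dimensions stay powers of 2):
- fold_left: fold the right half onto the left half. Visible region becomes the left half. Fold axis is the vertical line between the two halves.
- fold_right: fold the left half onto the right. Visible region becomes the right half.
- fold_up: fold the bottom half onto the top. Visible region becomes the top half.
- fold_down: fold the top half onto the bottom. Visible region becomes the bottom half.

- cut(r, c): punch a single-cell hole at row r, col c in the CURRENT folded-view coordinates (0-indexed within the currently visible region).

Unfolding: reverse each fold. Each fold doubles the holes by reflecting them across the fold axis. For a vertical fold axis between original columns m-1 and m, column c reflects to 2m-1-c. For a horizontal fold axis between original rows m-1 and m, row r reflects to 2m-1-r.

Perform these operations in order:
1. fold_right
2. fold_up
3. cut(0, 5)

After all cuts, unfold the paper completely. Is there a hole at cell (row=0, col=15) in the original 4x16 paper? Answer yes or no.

Op 1 fold_right: fold axis v@8; visible region now rows[0,4) x cols[8,16) = 4x8
Op 2 fold_up: fold axis h@2; visible region now rows[0,2) x cols[8,16) = 2x8
Op 3 cut(0, 5): punch at orig (0,13); cuts so far [(0, 13)]; region rows[0,2) x cols[8,16) = 2x8
Unfold 1 (reflect across h@2): 2 holes -> [(0, 13), (3, 13)]
Unfold 2 (reflect across v@8): 4 holes -> [(0, 2), (0, 13), (3, 2), (3, 13)]
Holes: [(0, 2), (0, 13), (3, 2), (3, 13)]

Answer: no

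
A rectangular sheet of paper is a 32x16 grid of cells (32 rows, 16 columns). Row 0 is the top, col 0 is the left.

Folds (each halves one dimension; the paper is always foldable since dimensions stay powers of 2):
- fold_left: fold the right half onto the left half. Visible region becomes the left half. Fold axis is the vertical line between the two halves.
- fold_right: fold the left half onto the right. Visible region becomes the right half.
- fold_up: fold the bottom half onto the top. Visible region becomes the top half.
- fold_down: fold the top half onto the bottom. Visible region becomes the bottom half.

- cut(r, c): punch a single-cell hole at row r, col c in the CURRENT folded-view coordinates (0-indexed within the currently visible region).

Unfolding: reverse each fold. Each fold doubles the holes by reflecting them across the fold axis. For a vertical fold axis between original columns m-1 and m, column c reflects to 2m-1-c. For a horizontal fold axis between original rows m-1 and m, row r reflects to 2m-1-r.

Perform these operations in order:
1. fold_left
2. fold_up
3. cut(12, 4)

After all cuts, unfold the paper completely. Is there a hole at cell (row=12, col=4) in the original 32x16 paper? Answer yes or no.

Op 1 fold_left: fold axis v@8; visible region now rows[0,32) x cols[0,8) = 32x8
Op 2 fold_up: fold axis h@16; visible region now rows[0,16) x cols[0,8) = 16x8
Op 3 cut(12, 4): punch at orig (12,4); cuts so far [(12, 4)]; region rows[0,16) x cols[0,8) = 16x8
Unfold 1 (reflect across h@16): 2 holes -> [(12, 4), (19, 4)]
Unfold 2 (reflect across v@8): 4 holes -> [(12, 4), (12, 11), (19, 4), (19, 11)]
Holes: [(12, 4), (12, 11), (19, 4), (19, 11)]

Answer: yes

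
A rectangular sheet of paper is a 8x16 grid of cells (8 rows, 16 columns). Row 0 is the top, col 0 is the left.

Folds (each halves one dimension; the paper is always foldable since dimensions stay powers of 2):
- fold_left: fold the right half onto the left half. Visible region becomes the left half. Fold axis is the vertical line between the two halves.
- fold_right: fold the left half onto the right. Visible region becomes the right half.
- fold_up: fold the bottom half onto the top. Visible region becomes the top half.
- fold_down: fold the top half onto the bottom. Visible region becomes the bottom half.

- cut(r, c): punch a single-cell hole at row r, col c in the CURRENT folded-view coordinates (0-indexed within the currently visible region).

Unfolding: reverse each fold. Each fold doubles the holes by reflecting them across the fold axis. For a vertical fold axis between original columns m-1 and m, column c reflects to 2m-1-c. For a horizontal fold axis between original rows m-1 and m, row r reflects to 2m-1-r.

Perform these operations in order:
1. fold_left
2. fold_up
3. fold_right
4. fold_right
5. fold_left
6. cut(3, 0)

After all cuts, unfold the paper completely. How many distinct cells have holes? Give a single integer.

Op 1 fold_left: fold axis v@8; visible region now rows[0,8) x cols[0,8) = 8x8
Op 2 fold_up: fold axis h@4; visible region now rows[0,4) x cols[0,8) = 4x8
Op 3 fold_right: fold axis v@4; visible region now rows[0,4) x cols[4,8) = 4x4
Op 4 fold_right: fold axis v@6; visible region now rows[0,4) x cols[6,8) = 4x2
Op 5 fold_left: fold axis v@7; visible region now rows[0,4) x cols[6,7) = 4x1
Op 6 cut(3, 0): punch at orig (3,6); cuts so far [(3, 6)]; region rows[0,4) x cols[6,7) = 4x1
Unfold 1 (reflect across v@7): 2 holes -> [(3, 6), (3, 7)]
Unfold 2 (reflect across v@6): 4 holes -> [(3, 4), (3, 5), (3, 6), (3, 7)]
Unfold 3 (reflect across v@4): 8 holes -> [(3, 0), (3, 1), (3, 2), (3, 3), (3, 4), (3, 5), (3, 6), (3, 7)]
Unfold 4 (reflect across h@4): 16 holes -> [(3, 0), (3, 1), (3, 2), (3, 3), (3, 4), (3, 5), (3, 6), (3, 7), (4, 0), (4, 1), (4, 2), (4, 3), (4, 4), (4, 5), (4, 6), (4, 7)]
Unfold 5 (reflect across v@8): 32 holes -> [(3, 0), (3, 1), (3, 2), (3, 3), (3, 4), (3, 5), (3, 6), (3, 7), (3, 8), (3, 9), (3, 10), (3, 11), (3, 12), (3, 13), (3, 14), (3, 15), (4, 0), (4, 1), (4, 2), (4, 3), (4, 4), (4, 5), (4, 6), (4, 7), (4, 8), (4, 9), (4, 10), (4, 11), (4, 12), (4, 13), (4, 14), (4, 15)]

Answer: 32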